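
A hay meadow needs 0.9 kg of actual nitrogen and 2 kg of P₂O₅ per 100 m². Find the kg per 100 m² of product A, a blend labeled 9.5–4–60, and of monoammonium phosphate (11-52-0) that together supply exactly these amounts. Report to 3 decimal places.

5.511 kg product A, 3.422 kg monoammonium phosphate

Per-100 m² balance (a = product A, b = monoammonium phosphate):
N: 0.095·a + 0.11·b = 0.9
P₂O₅: 0.04·a + 0.52·b = 2
Eliminate b: (row1) − 0.11/0.52·(row2) → 0.0865385·a = 0.476923, so a = 5.51111.
Then b = (2 − 0.04·5.51111) / 0.52 = 3.42222.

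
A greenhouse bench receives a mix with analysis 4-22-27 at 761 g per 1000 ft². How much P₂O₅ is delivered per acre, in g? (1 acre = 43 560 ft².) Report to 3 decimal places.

7292.815 g P₂O₅ per acre

P₂O₅ per 1000 ft² = 761 × 22% = 167.42 g.
Convert to per acre: 167.42 × 43.56 = 7292.8152 g.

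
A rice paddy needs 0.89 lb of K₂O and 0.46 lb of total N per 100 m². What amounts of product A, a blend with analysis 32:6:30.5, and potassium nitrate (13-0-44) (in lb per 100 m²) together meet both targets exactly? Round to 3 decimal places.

0.857 lb product A, 1.429 lb potassium nitrate

Let a = lb of product A, b = lb of potassium nitrate (per 100 m²).
K₂O: 0.305·a + 0.44·b = 0.89
N: 0.32·a + 0.13·b = 0.46
Eliminate b: (row1) − 0.44/0.13·(row2) → -0.778077·a = -0.666923, so a = 0.857143.
Then b = (0.46 − 0.32·0.857143) / 0.13 = 1.42857.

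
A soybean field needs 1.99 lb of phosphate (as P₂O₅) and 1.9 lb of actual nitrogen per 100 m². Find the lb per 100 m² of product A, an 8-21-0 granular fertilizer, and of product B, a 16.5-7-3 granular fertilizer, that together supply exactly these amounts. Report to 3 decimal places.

6.725 lb product A, 8.255 lb product B

With a, b = lb per 100 m² of product A and product B:
P₂O₅: 0.21·a + 0.07·b = 1.99
N: 0.08·a + 0.165·b = 1.9
Eliminate b: (row1) − 0.07/0.165·(row2) → 0.176061·a = 1.18394, so a = 6.72461.
Then b = (1.9 − 0.08·6.72461) / 0.165 = 8.25473.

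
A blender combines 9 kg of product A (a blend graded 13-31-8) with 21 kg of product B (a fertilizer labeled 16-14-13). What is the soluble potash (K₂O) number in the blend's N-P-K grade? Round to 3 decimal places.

Total mass = 9 + 21 = 30 kg.
K₂O mass = 8%×9 + 13%×21 = 3.45 kg.
% K₂O = 3.45 / 30 = 11.5%.

11.500% K₂O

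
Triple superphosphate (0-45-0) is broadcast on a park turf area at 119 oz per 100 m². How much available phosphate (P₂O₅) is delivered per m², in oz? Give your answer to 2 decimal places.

P₂O₅ per 100 m² = 119 × 45% = 53.55 oz.
Convert to per m²: 53.55 × 0.01 = 0.5355 oz.

0.54 oz P₂O₅ per sq m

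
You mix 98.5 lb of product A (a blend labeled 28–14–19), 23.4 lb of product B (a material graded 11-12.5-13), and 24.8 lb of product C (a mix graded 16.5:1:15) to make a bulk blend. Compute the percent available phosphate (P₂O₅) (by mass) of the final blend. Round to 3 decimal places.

11.563% P₂O₅

Total mass = 98.5 + 23.4 + 24.8 = 146.7 lb.
P₂O₅ mass = 14%×98.5 + 12.5%×23.4 + 1%×24.8 = 16.963 lb.
% P₂O₅ = 16.963 / 146.7 = 11.5631%.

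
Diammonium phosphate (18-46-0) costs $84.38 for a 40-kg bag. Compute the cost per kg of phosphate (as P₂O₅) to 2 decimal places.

P₂O₅ in bag = 40 × 46% = 18.4 kg.
Cost per kg P₂O₅ = $84.38 / 18.4 = $4.5859.

$4.59 per kg P₂O₅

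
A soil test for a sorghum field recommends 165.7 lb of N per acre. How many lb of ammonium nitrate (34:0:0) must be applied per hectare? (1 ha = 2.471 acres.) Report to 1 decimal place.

Product per acre = 165.7 / 34% = 487.353 lb.
Convert to per hectare: 487.353 × 2.471 = 1204.249 lb.

1204.2 lb of product per hectare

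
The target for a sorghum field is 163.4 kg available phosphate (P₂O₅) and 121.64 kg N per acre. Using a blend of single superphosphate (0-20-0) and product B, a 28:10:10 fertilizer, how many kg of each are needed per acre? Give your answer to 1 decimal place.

With a, b = kg per acre of single superphosphate and product B:
P₂O₅: 0.2·a + 0.1·b = 163.4
N: 0·a + 0.28·b = 121.64
Solving simultaneously: a = 599.786, b = 434.429.

599.8 kg single superphosphate, 434.4 kg product B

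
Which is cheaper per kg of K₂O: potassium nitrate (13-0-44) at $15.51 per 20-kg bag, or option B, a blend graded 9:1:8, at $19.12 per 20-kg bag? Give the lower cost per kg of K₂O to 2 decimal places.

$1.76 per kg K₂O (potassium nitrate)

potassium nitrate: K₂O per bag = 20 × 44% = 8.8 kg; cost = 15.51 / 8.8 = $1.7625/kg K₂O.
option B: K₂O per bag = 20 × 8% = 1.6 kg; cost = 19.12 / 1.6 = $11.9500/kg K₂O.
potassium nitrate is cheaper.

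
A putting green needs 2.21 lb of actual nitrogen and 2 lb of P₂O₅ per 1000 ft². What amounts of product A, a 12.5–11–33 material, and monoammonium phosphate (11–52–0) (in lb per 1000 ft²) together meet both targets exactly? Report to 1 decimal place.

Per-1000 ft² balance (a = product A, b = monoammonium phosphate):
N: 0.125·a + 0.11·b = 2.21
P₂O₅: 0.11·a + 0.52·b = 2
Eliminate a: (row1) − 0.125/0.11·(row2) → -0.480909·b = -0.0627273, so b = 0.130435.
Back-substitute: a = (2.21 − 0.11·0.130435) / 0.125 = 17.5652.

17.6 lb product A, 0.1 lb monoammonium phosphate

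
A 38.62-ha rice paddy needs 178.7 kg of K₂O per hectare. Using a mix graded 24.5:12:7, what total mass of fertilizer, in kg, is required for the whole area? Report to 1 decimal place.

98591.3 kg

Product per hectare = 178.7 / 7% = 2552.86 kg.
Total product = 2552.86 × 38.62 = 98591.34 kg.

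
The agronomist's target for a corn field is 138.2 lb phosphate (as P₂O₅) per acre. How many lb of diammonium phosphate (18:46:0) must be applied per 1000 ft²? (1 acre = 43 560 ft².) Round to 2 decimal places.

6.90 lb of product per thousand sq ft

Product per acre = 138.2 / 46% = 300.435 lb.
Convert to per 1000 ft²: 300.435 × 0.0229568 = 6.89703 lb.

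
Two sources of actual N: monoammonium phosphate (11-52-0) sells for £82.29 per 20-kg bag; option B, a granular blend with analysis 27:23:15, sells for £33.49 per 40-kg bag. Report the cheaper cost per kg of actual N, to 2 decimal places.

monoammonium phosphate: N per bag = 20 × 11% = 2.2 kg; cost = 82.29 / 2.2 = £37.4045/kg N.
option B: N per bag = 40 × 27% = 10.8 kg; cost = 33.49 / 10.8 = £3.1009/kg N.
option B is cheaper.

£3.10 per kg N (option B)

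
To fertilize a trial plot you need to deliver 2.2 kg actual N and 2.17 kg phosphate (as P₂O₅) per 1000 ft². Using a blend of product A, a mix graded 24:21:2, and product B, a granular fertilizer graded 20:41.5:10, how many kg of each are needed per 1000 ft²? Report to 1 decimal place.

8.3 kg product A, 1.0 kg product B

With a, b = kg per 1000 ft² of product A and product B:
N: 0.24·a + 0.2·b = 2.2
P₂O₅: 0.21·a + 0.415·b = 2.17
Eliminate a: (row1) − 0.24/0.21·(row2) → -0.274286·b = -0.28, so b = 1.02083.
Back-substitute: a = (2.2 − 0.2·1.02083) / 0.24 = 8.31597.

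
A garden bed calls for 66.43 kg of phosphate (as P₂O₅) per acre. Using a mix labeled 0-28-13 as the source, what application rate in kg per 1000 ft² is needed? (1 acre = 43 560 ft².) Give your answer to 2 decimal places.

5.45 kg of product per thousand sq ft

Product per acre = 66.43 / 28% = 237.25 kg.
Convert to per 1000 ft²: 237.25 × 0.0229568 = 5.44651 kg.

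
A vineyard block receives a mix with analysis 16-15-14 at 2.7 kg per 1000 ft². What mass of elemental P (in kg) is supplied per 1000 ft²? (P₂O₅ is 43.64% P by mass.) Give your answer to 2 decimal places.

0.18 kg P per thousand sq ft

P₂O₅ per 1000 ft² = 2.7 × 15% = 0.405 kg.
Elemental P = 0.405 × 0.4364 = 0.176742 kg per 1000 ft².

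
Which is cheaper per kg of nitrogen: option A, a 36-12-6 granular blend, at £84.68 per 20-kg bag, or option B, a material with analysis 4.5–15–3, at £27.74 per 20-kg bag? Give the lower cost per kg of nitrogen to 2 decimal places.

£11.76 per kg N (option A)

option A: N per bag = 20 × 36% = 7.2 kg; cost = 84.68 / 7.2 = £11.7611/kg N.
option B: N per bag = 20 × 4.5% = 0.9 kg; cost = 27.74 / 0.9 = £30.8222/kg N.
option A is cheaper.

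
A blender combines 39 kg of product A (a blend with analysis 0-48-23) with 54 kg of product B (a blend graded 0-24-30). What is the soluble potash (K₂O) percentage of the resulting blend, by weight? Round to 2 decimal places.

27.06% K₂O

Total mass = 39 + 54 = 93 kg.
K₂O mass = 23%×39 + 30%×54 = 25.17 kg.
% K₂O = 25.17 / 93 = 27.0645%.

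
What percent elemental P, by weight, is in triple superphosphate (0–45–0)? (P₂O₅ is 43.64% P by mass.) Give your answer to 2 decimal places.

19.64% P

%P = 45 × 0.4364 = 19.638%.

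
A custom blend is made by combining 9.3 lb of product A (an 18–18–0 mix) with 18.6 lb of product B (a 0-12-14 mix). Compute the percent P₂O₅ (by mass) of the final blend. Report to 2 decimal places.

Total mass = 9.3 + 18.6 = 27.9 lb.
P₂O₅ mass = 18%×9.3 + 12%×18.6 = 3.906 lb.
% P₂O₅ = 3.906 / 27.9 = 14%.

14.00% P₂O₅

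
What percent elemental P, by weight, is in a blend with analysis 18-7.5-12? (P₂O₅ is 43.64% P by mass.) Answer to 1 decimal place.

3.3% P

%P = 7.5 × 0.4364 = 3.273%.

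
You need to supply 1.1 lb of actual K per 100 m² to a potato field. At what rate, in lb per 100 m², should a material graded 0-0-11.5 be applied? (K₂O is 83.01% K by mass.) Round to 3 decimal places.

11.523 lb of product per hundred sq m

As K₂O: 1.1 / 0.8301 = 1.32514 lb per 100 m².
Product per 100 m² = 1.32514 / 11.5% = 11.52297 lb.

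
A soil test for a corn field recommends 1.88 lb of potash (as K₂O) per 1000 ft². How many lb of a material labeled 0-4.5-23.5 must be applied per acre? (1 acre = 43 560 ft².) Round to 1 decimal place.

348.5 lb of product per acre

Product per 1000 ft² = 1.88 / 23.5% = 8 lb.
Convert to per acre: 8 × 43.56 = 348.48 lb.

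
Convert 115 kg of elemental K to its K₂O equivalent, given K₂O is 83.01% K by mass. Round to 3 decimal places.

138.538 kg K₂O

K₂O = 115 / 0.8301 = 138.5375 kg.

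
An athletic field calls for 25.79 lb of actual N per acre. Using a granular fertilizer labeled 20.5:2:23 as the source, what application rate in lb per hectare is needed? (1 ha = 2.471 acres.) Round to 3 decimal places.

310.864 lb of product per hectare

Product per acre = 25.79 / 20.5% = 125.805 lb.
Convert to per hectare: 125.805 × 2.471 = 310.8639 lb.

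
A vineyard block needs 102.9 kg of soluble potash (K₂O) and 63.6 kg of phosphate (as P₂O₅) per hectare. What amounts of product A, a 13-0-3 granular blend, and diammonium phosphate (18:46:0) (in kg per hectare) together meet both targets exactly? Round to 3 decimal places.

With a, b = kg per hectare of product A and diammonium phosphate:
K₂O: 0.03·a + 0·b = 102.9
P₂O₅: 0·a + 0.46·b = 63.6
Solving simultaneously: a = 3430, b = 138.2609.

3430.000 kg product A, 138.261 kg diammonium phosphate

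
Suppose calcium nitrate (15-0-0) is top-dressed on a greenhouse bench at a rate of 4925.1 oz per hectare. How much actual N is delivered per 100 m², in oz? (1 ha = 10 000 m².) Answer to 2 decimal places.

7.39 oz N per hundred sq m

nitrogen per hectare = 4925.1 × 15% = 738.765 oz.
Convert to per 100 m²: 738.765 × 0.01 = 7.38765 oz.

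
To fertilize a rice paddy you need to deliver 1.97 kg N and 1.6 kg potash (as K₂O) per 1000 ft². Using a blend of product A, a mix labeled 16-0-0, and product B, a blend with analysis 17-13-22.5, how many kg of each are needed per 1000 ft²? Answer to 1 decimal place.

Let a = kg of product A, b = kg of product B (per 1000 ft²).
N: 0.16·a + 0.17·b = 1.97
K₂O: 0·a + 0.225·b = 1.6
Solving simultaneously: a = 4.75694, b = 7.11111.

4.8 kg product A, 7.1 kg product B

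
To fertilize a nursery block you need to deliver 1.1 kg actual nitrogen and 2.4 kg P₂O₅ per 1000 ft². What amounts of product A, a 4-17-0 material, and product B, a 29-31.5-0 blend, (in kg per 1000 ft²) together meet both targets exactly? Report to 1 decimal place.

Per-1000 ft² balance (a = product A, b = product B):
N: 0.04·a + 0.29·b = 1.1
P₂O₅: 0.17·a + 0.315·b = 2.4
Solving simultaneously: a = 9.52316, b = 2.47956.

9.5 kg product A, 2.5 kg product B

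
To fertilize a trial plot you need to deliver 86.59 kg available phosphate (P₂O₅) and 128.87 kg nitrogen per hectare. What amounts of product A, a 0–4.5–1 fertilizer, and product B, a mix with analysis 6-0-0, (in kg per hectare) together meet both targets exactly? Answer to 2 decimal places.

Let a = kg of product A, b = kg of product B (per hectare).
P₂O₅: 0.045·a + 0·b = 86.59
N: 0·a + 0.06·b = 128.87
Solving simultaneously: a = 1924.222, b = 2147.833.

1924.22 kg product A, 2147.83 kg product B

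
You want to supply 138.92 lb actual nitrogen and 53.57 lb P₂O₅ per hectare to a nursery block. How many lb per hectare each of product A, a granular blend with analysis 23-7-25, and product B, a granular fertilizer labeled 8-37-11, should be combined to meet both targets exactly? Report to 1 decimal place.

Per-hectare balance (a = product A, b = product B):
N: 0.23·a + 0.08·b = 138.92
P₂O₅: 0.07·a + 0.37·b = 53.57
Solving simultaneously: a = 592.639, b = 32.6629.

592.6 lb product A, 32.7 lb product B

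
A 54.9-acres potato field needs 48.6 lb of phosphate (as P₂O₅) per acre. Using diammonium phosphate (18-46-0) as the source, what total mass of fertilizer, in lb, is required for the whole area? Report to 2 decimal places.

5800.30 lb

Product per acre = 48.6 / 46% = 105.652 lb.
Total product = 105.652 × 54.9 = 5800.304 lb.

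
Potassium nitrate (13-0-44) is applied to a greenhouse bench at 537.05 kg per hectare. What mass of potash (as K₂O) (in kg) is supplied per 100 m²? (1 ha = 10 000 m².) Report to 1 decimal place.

K₂O per hectare = 537.05 × 44% = 236.302 kg.
Convert to per 100 m²: 236.302 × 0.01 = 2.36302 kg.

2.4 kg K₂O per hundred sq m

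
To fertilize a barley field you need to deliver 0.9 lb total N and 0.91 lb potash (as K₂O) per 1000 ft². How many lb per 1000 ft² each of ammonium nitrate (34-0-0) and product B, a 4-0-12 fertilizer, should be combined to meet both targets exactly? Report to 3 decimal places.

1.755 lb ammonium nitrate, 7.583 lb product B

With a, b = lb per 1000 ft² of ammonium nitrate and product B:
N: 0.34·a + 0.04·b = 0.9
K₂O: 0·a + 0.12·b = 0.91
Solving simultaneously: a = 1.7549, b = 7.58333.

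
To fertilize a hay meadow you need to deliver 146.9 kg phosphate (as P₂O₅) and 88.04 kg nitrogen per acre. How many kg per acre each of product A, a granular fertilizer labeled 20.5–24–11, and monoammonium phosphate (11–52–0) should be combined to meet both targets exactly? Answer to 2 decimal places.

369.35 kg product A, 112.03 kg monoammonium phosphate

With a, b = kg per acre of product A and monoammonium phosphate:
P₂O₅: 0.24·a + 0.52·b = 146.9
N: 0.205·a + 0.11·b = 88.04
From row1: a = (146.9 − 0.52·b) / 0.24.
Into row2: 0.205·(146.9 − 0.52·b)/0.24 + 0.11·b = 88.04 → b = 112.031, a = 369.349.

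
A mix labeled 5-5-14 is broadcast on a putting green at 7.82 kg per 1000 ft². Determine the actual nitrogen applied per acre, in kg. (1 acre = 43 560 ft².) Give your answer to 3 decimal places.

nitrogen per 1000 ft² = 7.82 × 5% = 0.391 kg.
Convert to per acre: 0.391 × 43.56 = 17.03196 kg.

17.032 kg N per acre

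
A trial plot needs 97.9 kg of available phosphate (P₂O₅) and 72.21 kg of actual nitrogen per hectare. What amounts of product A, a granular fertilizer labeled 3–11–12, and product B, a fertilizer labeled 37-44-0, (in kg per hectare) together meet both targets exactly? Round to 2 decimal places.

161.84 kg product A, 182.04 kg product B

With a, b = kg per hectare of product A and product B:
P₂O₅: 0.11·a + 0.44·b = 97.9
N: 0.03·a + 0.37·b = 72.21
From row1: a = (97.9 − 0.44·b) / 0.11.
Into row2: 0.03·(97.9 − 0.44·b)/0.11 + 0.37·b = 72.21 → b = 182.04, a = 161.84.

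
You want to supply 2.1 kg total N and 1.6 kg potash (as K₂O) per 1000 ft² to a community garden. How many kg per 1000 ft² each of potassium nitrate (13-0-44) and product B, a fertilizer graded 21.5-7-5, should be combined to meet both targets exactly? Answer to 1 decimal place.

2.7 kg potassium nitrate, 8.1 kg product B

Let a = kg of potassium nitrate, b = kg of product B (per 1000 ft²).
N: 0.13·a + 0.215·b = 2.1
K₂O: 0.44·a + 0.05·b = 1.6
Eliminate b: (row1) − 0.215/0.05·(row2) → -1.762·a = -4.78, so a = 2.71283.
Then b = (1.6 − 0.44·2.71283) / 0.05 = 8.12713.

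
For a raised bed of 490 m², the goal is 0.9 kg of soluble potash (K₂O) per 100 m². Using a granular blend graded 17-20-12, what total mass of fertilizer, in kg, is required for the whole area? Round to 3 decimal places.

Product per 100 m² = 0.9 / 12% = 7.5 kg.
Total product = 7.5 × 490 / 100 = 36.75 kg.

36.750 kg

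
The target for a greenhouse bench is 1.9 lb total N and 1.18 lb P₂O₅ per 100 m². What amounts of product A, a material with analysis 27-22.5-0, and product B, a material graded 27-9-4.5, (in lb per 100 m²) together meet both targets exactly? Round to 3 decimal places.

Per-100 m² balance (a = product A, b = product B):
N: 0.27·a + 0.27·b = 1.9
P₂O₅: 0.225·a + 0.09·b = 1.18
Solving simultaneously: a = 4.04938, b = 2.98765.

4.049 lb product A, 2.988 lb product B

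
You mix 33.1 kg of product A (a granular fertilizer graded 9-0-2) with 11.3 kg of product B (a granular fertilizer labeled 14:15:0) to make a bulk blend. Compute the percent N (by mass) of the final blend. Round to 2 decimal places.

10.27% N

Total mass = 33.1 + 11.3 = 44.4 kg.
N mass = 9%×33.1 + 14%×11.3 = 4.561 kg.
% N = 4.561 / 44.4 = 10.2725%.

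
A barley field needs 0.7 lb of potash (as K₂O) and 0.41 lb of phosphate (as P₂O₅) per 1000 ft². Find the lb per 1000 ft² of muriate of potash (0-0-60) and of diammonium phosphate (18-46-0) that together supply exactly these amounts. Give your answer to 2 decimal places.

Per-1000 ft² balance (a = muriate of potash, b = diammonium phosphate):
K₂O: 0.6·a + 0·b = 0.7
P₂O₅: 0·a + 0.46·b = 0.41
Solving simultaneously: a = 1.16667, b = 0.891304.

1.17 lb muriate of potash, 0.89 lb diammonium phosphate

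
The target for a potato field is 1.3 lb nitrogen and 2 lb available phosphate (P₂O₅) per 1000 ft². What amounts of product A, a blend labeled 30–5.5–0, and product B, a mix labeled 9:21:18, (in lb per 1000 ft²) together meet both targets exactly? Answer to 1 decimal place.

1.6 lb product A, 9.1 lb product B

Let a = lb of product A, b = lb of product B (per 1000 ft²).
N: 0.3·a + 0.09·b = 1.3
P₂O₅: 0.055·a + 0.21·b = 2
Eliminate a: (row1) − 0.3/0.055·(row2) → -1.05545·b = -9.60909, so b = 9.10422.
Back-substitute: a = (1.3 − 0.09·9.10422) / 0.3 = 1.60207.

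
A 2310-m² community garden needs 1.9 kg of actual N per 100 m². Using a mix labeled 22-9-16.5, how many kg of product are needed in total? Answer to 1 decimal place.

199.5 kg

Product per 100 m² = 1.9 / 22% = 8.63636 kg.
Total product = 8.63636 × 2310 / 100 = 199.5 kg.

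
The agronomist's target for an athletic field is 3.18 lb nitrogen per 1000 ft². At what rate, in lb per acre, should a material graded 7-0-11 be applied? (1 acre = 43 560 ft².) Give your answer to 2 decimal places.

Product per 1000 ft² = 3.18 / 7% = 45.4286 lb.
Convert to per acre: 45.4286 × 43.56 = 1978.869 lb.

1978.87 lb of product per acre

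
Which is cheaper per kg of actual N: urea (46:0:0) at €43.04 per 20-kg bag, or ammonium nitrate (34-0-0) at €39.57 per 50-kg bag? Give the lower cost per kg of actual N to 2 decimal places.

urea: N per bag = 20 × 46% = 9.2 kg; cost = 43.04 / 9.2 = €4.6783/kg N.
ammonium nitrate: N per bag = 50 × 34% = 17 kg; cost = 39.57 / 17 = €2.3276/kg N.
ammonium nitrate is cheaper.

€2.33 per kg N (ammonium nitrate)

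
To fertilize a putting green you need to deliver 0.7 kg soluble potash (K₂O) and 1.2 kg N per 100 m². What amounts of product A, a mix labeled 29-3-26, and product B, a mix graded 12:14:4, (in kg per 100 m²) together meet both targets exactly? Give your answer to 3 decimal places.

Let a = kg of product A, b = kg of product B (per 100 m²).
K₂O: 0.26·a + 0.04·b = 0.7
N: 0.29·a + 0.12·b = 1.2
From row1: a = (0.7 − 0.04·b) / 0.26.
Into row2: 0.29·(0.7 − 0.04·b)/0.26 + 0.12·b = 1.2 → b = 5.56122, a = 1.83673.

1.837 kg product A, 5.561 kg product B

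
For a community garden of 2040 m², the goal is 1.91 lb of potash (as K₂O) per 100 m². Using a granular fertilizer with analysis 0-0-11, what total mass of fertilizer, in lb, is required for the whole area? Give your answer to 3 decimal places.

Product per 100 m² = 1.91 / 11% = 17.3636 lb.
Total product = 17.3636 × 2040 / 100 = 354.2182 lb.

354.218 lb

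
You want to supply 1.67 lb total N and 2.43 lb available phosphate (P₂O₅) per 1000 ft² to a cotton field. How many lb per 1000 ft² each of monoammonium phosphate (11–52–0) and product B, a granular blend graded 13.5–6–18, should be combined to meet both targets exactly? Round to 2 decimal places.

Let a = lb of monoammonium phosphate, b = lb of product B (per 1000 ft²).
N: 0.11·a + 0.135·b = 1.67
P₂O₅: 0.52·a + 0.06·b = 2.43
From row1: a = (1.67 − 0.135·b) / 0.11.
Into row2: 0.52·(1.67 − 0.135·b)/0.11 + 0.06·b = 2.43 → b = 9.45126, a = 3.58255.

3.58 lb monoammonium phosphate, 9.45 lb product B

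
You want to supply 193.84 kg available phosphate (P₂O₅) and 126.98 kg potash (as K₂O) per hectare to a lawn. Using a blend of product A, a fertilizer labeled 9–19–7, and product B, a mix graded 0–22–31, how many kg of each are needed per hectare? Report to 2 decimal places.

Per-hectare balance (a = product A, b = product B):
P₂O₅: 0.19·a + 0.22·b = 193.84
K₂O: 0.07·a + 0.31·b = 126.98
Solving simultaneously: a = 739.191, b = 242.699.

739.19 kg product A, 242.70 kg product B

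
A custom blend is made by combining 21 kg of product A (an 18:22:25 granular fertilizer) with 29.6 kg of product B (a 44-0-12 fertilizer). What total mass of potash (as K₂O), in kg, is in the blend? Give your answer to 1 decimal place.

K₂O mass = 25%×21 + 12%×29.6 = 8.802 kg.

8.8 kg K₂O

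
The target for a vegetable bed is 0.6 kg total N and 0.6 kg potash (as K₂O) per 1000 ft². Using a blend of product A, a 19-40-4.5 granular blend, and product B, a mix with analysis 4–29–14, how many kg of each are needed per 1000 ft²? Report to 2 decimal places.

With a, b = kg per 1000 ft² of product A and product B:
N: 0.19·a + 0.04·b = 0.6
K₂O: 0.045·a + 0.14·b = 0.6
Solving simultaneously: a = 2.41935, b = 3.50806.

2.42 kg product A, 3.51 kg product B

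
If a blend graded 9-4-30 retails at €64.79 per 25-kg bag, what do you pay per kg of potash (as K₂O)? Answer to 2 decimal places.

K₂O in bag = 25 × 30% = 7.5 kg.
Cost per kg K₂O = €64.79 / 7.5 = €8.6387.

€8.64 per kg K₂O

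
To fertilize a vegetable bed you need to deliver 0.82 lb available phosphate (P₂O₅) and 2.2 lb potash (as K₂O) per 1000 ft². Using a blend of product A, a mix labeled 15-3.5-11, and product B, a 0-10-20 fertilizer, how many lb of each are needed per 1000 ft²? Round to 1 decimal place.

Per-1000 ft² balance (a = product A, b = product B):
P₂O₅: 0.035·a + 0.1·b = 0.82
K₂O: 0.11·a + 0.2·b = 2.2
Eliminate a: (row1) − 0.035/0.11·(row2) → 0.0363636·b = 0.12, so b = 3.3.
Back-substitute: a = (0.82 − 0.1·3.3) / 0.035 = 14.

14.0 lb product A, 3.3 lb product B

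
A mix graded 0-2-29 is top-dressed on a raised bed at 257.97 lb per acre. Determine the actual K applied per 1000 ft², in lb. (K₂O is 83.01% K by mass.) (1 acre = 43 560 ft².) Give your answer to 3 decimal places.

K₂O per acre = 257.97 × 29% = 74.8113 lb.
Elemental K = 74.8113 × 0.8301 = 62.1009 lb per acre.
Convert to per 1000 ft²: 62.1009 × 0.0229568 = 1.42564 lb.

1.426 lb K per thousand sq ft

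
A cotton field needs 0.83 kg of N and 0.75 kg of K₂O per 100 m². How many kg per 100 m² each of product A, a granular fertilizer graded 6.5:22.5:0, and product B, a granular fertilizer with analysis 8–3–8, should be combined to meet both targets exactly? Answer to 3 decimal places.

1.231 kg product A, 9.375 kg product B

With a, b = kg per 100 m² of product A and product B:
N: 0.065·a + 0.08·b = 0.83
K₂O: 0·a + 0.08·b = 0.75
Solving simultaneously: a = 1.23077, b = 9.375.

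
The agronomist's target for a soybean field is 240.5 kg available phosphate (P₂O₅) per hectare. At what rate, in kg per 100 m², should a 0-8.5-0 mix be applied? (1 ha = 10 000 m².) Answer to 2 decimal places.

Product per hectare = 240.5 / 8.5% = 2829.41 kg.
Convert to per 100 m²: 2829.41 × 0.01 = 28.2941 kg.

28.29 kg of product per hundred sq m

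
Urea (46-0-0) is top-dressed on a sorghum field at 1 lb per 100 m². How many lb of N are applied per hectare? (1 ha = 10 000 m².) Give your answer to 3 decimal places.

46.000 lb N per hectare

nitrogen per 100 m² = 1 × 46% = 0.46 lb.
Convert to per hectare: 0.46 × 100 = 46 lb.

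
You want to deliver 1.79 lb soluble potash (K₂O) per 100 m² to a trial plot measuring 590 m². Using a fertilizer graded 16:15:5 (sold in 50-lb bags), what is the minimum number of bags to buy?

Product per 100 m² = 1.79 / 5% = 35.8 lb.
Total product = 35.8 × 590 / 100 = 211.22 lb.
Bags = ⌈211.22 / 50⌉ = 5.

5 bags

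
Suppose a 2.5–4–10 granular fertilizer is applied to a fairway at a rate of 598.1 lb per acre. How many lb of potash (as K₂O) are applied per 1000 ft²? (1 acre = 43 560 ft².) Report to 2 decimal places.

K₂O per acre = 598.1 × 10% = 59.81 lb.
Convert to per 1000 ft²: 59.81 × 0.0229568 = 1.37305 lb.

1.37 lb K₂O per thousand sq ft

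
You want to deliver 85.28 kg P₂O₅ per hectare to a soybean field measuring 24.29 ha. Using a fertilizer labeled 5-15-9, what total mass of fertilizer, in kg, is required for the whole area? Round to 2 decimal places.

Product per hectare = 85.28 / 15% = 568.533 kg.
Total product = 568.533 × 24.29 = 13809.6747 kg.

13809.67 kg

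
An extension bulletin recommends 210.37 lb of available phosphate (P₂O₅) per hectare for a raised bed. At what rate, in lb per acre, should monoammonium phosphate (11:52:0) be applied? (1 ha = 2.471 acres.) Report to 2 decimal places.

163.72 lb of product per acre

Product per hectare = 210.37 / 52% = 404.558 lb.
Convert to per acre: 404.558 × 0.404694 = 163.722 lb.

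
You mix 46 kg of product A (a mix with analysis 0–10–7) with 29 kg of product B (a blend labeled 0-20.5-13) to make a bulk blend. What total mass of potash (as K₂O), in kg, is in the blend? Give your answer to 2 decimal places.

K₂O mass = 7%×46 + 13%×29 = 6.99 kg.

6.99 kg K₂O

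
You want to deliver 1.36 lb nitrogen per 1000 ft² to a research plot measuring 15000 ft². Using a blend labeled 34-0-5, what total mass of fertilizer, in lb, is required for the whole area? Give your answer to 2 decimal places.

Product per 1000 ft² = 1.36 / 34% = 4 lb.
Total product = 4 × 15000 / 1000 = 60 lb.

60.00 lb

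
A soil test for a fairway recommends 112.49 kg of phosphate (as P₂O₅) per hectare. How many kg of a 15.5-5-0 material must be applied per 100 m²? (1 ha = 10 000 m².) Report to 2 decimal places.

22.50 kg of product per hundred sq m

Product per hectare = 112.49 / 5% = 2249.8 kg.
Convert to per 100 m²: 2249.8 × 0.01 = 22.498 kg.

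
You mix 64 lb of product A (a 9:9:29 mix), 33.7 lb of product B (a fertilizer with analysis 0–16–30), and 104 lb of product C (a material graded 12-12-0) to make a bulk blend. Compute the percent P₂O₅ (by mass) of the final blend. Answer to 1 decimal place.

Total mass = 64 + 33.7 + 104 = 201.7 lb.
P₂O₅ mass = 9%×64 + 16%×33.7 + 12%×104 = 23.632 lb.
% P₂O₅ = 23.632 / 201.7 = 11.7164%.

11.7% P₂O₅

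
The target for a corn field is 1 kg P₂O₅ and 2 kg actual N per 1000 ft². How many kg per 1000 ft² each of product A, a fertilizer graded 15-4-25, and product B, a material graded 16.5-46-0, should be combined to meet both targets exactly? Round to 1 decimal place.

With a, b = kg per 1000 ft² of product A and product B:
P₂O₅: 0.04·a + 0.46·b = 1
N: 0.15·a + 0.165·b = 2
Solving simultaneously: a = 12.0994, b = 1.12179.

12.1 kg product A, 1.1 kg product B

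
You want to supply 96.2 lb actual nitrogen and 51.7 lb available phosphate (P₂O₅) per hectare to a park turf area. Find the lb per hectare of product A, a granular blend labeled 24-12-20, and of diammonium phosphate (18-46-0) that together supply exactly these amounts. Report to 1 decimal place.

With a, b = lb per hectare of product A and diammonium phosphate:
N: 0.24·a + 0.18·b = 96.2
P₂O₅: 0.12·a + 0.46·b = 51.7
From row1: a = (96.2 − 0.18·b) / 0.24.
Into row2: 0.12·(96.2 − 0.18·b)/0.24 + 0.46·b = 51.7 → b = 9.72973, a = 393.536.

393.5 lb product A, 9.7 lb diammonium phosphate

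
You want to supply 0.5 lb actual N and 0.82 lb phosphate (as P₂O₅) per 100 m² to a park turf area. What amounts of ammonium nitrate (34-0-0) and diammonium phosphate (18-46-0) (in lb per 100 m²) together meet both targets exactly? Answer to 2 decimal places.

Let a = lb of ammonium nitrate, b = lb of diammonium phosphate (per 100 m²).
N: 0.34·a + 0.18·b = 0.5
P₂O₅: 0·a + 0.46·b = 0.82
Solving simultaneously: a = 0.526854, b = 1.78261.

0.53 lb ammonium nitrate, 1.78 lb diammonium phosphate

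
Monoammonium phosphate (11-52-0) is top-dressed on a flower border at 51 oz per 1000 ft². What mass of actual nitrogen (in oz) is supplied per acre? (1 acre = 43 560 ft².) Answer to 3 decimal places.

244.372 oz N per acre

nitrogen per 1000 ft² = 51 × 11% = 5.61 oz.
Convert to per acre: 5.61 × 43.56 = 244.3716 oz.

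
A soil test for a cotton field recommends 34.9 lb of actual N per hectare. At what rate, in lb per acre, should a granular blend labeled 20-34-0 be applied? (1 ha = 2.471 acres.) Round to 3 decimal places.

Product per hectare = 34.9 / 20% = 174.5 lb.
Convert to per acre: 174.5 × 0.404694 = 70.6192 lb.

70.619 lb of product per acre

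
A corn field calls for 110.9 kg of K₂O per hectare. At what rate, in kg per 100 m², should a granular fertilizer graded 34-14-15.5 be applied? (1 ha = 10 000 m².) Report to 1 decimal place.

7.2 kg of product per hundred sq m

Product per hectare = 110.9 / 15.5% = 715.484 kg.
Convert to per 100 m²: 715.484 × 0.01 = 7.15484 kg.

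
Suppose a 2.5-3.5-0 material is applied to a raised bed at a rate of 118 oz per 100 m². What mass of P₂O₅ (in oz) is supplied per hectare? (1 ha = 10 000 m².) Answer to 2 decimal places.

P₂O₅ per 100 m² = 118 × 3.5% = 4.13 oz.
Convert to per hectare: 4.13 × 100 = 413 oz.

413.00 oz P₂O₅ per hectare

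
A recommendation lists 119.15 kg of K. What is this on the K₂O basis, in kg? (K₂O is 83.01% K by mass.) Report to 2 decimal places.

143.54 kg K₂O

K₂O = 119.15 / 0.8301 = 143.537 kg.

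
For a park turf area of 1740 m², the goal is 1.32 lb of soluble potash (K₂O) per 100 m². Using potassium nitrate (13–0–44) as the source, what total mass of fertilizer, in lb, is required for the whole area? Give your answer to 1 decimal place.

Product per 100 m² = 1.32 / 44% = 3 lb.
Total product = 3 × 1740 / 100 = 52.2 lb.

52.2 lb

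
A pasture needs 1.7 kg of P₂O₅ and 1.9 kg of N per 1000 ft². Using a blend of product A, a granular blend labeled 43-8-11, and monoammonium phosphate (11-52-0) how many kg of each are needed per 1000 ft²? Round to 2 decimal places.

With a, b = kg per 1000 ft² of product A and monoammonium phosphate:
P₂O₅: 0.08·a + 0.52·b = 1.7
N: 0.43·a + 0.11·b = 1.9
From row1: a = (1.7 − 0.52·b) / 0.08.
Into row2: 0.43·(1.7 − 0.52·b)/0.08 + 0.11·b = 1.9 → b = 2.69553, a = 3.72905.

3.73 kg product A, 2.70 kg monoammonium phosphate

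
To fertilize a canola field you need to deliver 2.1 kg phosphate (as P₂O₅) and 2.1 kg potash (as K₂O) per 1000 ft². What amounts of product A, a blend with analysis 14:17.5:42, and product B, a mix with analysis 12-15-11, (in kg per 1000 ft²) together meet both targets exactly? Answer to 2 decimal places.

1.92 kg product A, 11.76 kg product B

Per-1000 ft² balance (a = product A, b = product B):
P₂O₅: 0.175·a + 0.15·b = 2.1
K₂O: 0.42·a + 0.11·b = 2.1
From row1: a = (2.1 − 0.15·b) / 0.175.
Into row2: 0.42·(2.1 − 0.15·b)/0.175 + 0.11·b = 2.1 → b = 11.76, a = 1.92.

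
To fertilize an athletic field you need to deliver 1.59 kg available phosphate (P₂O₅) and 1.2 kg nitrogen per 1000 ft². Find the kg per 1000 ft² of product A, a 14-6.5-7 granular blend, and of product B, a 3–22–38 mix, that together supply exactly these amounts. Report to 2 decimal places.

7.50 kg product A, 5.01 kg product B

With a, b = kg per 1000 ft² of product A and product B:
P₂O₅: 0.065·a + 0.22·b = 1.59
N: 0.14·a + 0.03·b = 1.2
Eliminate b: (row1) − 0.22/0.03·(row2) → -0.961667·a = -7.21, so a = 7.4974.
Then b = (1.2 − 0.14·7.4974) / 0.03 = 5.01213.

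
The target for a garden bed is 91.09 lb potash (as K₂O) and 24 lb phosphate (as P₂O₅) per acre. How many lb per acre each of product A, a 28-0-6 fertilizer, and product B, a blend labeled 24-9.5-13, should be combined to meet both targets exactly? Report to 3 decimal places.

Per-acre balance (a = product A, b = product B):
K₂O: 0.06·a + 0.13·b = 91.09
P₂O₅: 0·a + 0.095·b = 24
Solving simultaneously: a = 970.7982, b = 252.6316.

970.798 lb product A, 252.632 lb product B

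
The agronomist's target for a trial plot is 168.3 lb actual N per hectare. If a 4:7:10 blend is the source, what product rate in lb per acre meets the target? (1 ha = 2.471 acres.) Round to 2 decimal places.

Product per hectare = 168.3 / 4% = 4207.5 lb.
Convert to per acre: 4207.5 × 0.404694 = 1702.752 lb.

1702.75 lb of product per acre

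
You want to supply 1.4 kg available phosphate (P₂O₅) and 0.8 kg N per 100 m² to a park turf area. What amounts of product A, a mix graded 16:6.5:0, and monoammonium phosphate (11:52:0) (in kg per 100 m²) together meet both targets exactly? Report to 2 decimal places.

3.45 kg product A, 2.26 kg monoammonium phosphate

With a, b = kg per 100 m² of product A and monoammonium phosphate:
P₂O₅: 0.065·a + 0.52·b = 1.4
N: 0.16·a + 0.11·b = 0.8
From row1: a = (1.4 − 0.52·b) / 0.065.
Into row2: 0.16·(1.4 − 0.52·b)/0.065 + 0.11·b = 0.8 → b = 2.26167, a = 3.4451.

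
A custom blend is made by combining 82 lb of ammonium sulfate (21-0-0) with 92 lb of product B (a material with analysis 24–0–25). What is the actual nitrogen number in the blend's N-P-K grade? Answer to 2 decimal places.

Total mass = 82 + 92 = 174 lb.
N mass = 21%×82 + 24%×92 = 39.3 lb.
% N = 39.3 / 174 = 22.5862%.

22.59% N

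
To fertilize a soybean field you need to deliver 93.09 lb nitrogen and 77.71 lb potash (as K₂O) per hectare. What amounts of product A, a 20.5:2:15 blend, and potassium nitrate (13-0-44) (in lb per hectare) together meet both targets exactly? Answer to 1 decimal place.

436.5 lb product A, 27.8 lb potassium nitrate

Let a = lb of product A, b = lb of potassium nitrate (per hectare).
N: 0.205·a + 0.13·b = 93.09
K₂O: 0.15·a + 0.44·b = 77.71
Eliminate b: (row1) − 0.13/0.44·(row2) → 0.160682·a = 70.1302, so a = 436.454.
Then b = (77.71 − 0.15·436.454) / 0.44 = 27.8225.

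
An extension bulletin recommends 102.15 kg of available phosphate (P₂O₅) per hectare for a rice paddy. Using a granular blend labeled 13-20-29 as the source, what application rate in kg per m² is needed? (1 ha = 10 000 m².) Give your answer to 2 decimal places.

Product per hectare = 102.15 / 20% = 510.75 kg.
Convert to per m²: 510.75 × 0.0001 = 0.051075 kg.

0.05 kg of product per sq m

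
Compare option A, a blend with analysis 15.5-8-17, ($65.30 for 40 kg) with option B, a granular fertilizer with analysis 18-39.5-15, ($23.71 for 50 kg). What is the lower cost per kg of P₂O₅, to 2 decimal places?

option A: P₂O₅ per bag = 40 × 8% = 3.2 kg; cost = 65.30 / 3.2 = $20.4062/kg P₂O₅.
option B: P₂O₅ per bag = 50 × 39.5% = 19.75 kg; cost = 23.71 / 19.75 = $1.2005/kg P₂O₅.
option B is cheaper.

$1.20 per kg P₂O₅ (option B)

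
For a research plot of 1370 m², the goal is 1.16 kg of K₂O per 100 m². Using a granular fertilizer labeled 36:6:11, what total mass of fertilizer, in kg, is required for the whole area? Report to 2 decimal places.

Product per 100 m² = 1.16 / 11% = 10.5455 kg.
Total product = 10.5455 × 1370 / 100 = 144.473 kg.

144.47 kg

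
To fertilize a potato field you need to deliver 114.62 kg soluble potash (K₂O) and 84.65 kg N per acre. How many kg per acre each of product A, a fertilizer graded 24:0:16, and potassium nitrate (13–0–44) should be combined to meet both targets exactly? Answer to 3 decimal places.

263.507 kg product A, 164.679 kg potassium nitrate

Let a = kg of product A, b = kg of potassium nitrate (per acre).
K₂O: 0.16·a + 0.44·b = 114.62
N: 0.24·a + 0.13·b = 84.65
From row1: a = (114.62 − 0.44·b) / 0.16.
Into row2: 0.24·(114.62 − 0.44·b)/0.16 + 0.13·b = 84.65 → b = 164.6792, a = 263.5071.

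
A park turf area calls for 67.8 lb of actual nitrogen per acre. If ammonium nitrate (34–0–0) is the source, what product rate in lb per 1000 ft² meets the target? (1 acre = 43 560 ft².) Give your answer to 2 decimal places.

4.58 lb of product per thousand sq ft

Product per acre = 67.8 / 34% = 199.412 lb.
Convert to per 1000 ft²: 199.412 × 0.0229568 = 4.57786 lb.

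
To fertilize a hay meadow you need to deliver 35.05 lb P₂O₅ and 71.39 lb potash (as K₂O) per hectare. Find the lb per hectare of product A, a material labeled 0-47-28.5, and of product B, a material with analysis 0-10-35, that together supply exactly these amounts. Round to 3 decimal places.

With a, b = lb per hectare of product A and product B:
P₂O₅: 0.47·a + 0.1·b = 35.05
K₂O: 0.285·a + 0.35·b = 71.39
Eliminate b: (row1) − 0.1/0.35·(row2) → 0.388571·a = 14.6529, so a = 37.7096.
Then b = (71.39 − 0.285·37.7096) / 0.35 = 173.2651.

37.710 lb product A, 173.265 lb product B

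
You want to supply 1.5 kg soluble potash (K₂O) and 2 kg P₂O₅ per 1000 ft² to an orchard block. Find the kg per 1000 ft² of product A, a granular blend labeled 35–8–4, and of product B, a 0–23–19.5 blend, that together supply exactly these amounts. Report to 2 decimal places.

7.03 kg product A, 6.25 kg product B

Let a = kg of product A, b = kg of product B (per 1000 ft²).
K₂O: 0.04·a + 0.195·b = 1.5
P₂O₅: 0.08·a + 0.23·b = 2
Eliminate a: (row1) − 0.04/0.08·(row2) → 0.08·b = 0.5, so b = 6.25.
Back-substitute: a = (1.5 − 0.195·6.25) / 0.04 = 7.03125.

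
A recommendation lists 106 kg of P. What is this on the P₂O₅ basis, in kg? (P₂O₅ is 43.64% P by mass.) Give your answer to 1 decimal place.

242.9 kg P₂O₅

P₂O₅ = 106 / 0.4364 = 242.896 kg.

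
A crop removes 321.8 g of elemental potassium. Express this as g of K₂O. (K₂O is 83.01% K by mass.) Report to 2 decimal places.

387.66 g K₂O

K₂O = 321.8 / 0.8301 = 387.664 g.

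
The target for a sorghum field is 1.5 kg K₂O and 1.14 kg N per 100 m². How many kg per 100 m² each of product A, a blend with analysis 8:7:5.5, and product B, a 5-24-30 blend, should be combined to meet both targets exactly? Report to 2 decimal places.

Per-100 m² balance (a = product A, b = product B):
K₂O: 0.055·a + 0.3·b = 1.5
N: 0.08·a + 0.05·b = 1.14
Solving simultaneously: a = 12.5647, b = 2.69647.

12.56 kg product A, 2.70 kg product B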